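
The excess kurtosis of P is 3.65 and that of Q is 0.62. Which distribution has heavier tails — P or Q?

Higher excess kurtosis ⇒ heavier tails relative to the normal distribution.
3.65 vs 0.62: the larger is 3.65, so P has heavier tails.

P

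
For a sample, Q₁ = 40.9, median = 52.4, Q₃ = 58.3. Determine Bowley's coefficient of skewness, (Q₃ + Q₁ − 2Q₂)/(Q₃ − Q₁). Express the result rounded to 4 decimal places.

numerator: Q₃ + Q₁ − 2Q₂ = 58.3 + 40.9 − 2×52.4 = -5.6000
denominator: Q₃ − Q₁ = 58.3 − 40.9 = 17.4000
Bowley skewness = -5.6000 / 17.4000 ≈ -0.3218

-0.3218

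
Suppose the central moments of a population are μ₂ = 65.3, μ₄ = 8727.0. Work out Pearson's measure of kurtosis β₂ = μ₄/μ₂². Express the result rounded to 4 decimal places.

2.0466

μ₂² = 65.3² = 4264.09000
μ₄/μ₂² = 8727.0 / 4264.09000 = 2.04663
β₂ ≈ 2.0466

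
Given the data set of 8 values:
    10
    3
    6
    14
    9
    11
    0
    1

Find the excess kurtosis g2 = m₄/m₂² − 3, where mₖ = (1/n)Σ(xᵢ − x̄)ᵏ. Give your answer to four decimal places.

-1.3629

x̄ = 6.7500
Σ(xᵢ − x̄)² = 179.5000 ⇒ m₂ = 22.43750
Σ(xᵢ − x̄)⁴ = 6593.4063 ⇒ m₄ = 824.17578
m₂² = 503.44141
g2 = m₄/m₂² − 3 = 1.63708 − 3 ≈ -1.3629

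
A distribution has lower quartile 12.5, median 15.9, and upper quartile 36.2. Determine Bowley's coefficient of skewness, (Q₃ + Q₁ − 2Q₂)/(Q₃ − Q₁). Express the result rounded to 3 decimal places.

0.713

numerator: Q₃ + Q₁ − 2Q₂ = 36.2 + 12.5 − 2×15.9 = 16.9000
denominator: Q₃ − Q₁ = 36.2 − 12.5 = 23.7000
Bowley skewness = 16.9000 / 23.7000 ≈ 0.713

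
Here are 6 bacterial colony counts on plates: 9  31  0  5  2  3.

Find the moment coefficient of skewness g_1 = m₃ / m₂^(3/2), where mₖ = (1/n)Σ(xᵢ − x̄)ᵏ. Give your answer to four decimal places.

1.5233

x̄ = (9 + 31 + 0 + 5 + 2 + 3) / 6 = 8.3333
deviations (xᵢ − x̄): 0.6667, 22.6667, -8.3333, -3.3333, -6.3333, -5.3333
Σ(xᵢ − x̄)² = 663.3333 ⇒ m₂ = 663.3333/6 = 110.55556
Σ(xᵢ − x̄)³ = 10624.4444 ⇒ m₃ = 10624.4444/6 = 1770.74074
m₂^(3/2) = 110.55556^(1.5) = 1162.44083
g_1 = m₃ / m₂^(3/2) = 1770.74074 / 1162.44083 ≈ 1.5233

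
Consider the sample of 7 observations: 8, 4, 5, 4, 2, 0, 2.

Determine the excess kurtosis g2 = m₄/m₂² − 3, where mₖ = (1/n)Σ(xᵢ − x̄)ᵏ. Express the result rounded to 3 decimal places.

x̄ = 3.5714
Σ(xᵢ − x̄)² = 39.7143 ⇒ m₂ = 5.67347
Σ(xᵢ − x̄)⁴ = 563.7609 ⇒ m₄ = 80.53728
m₂² = 32.18825
g2 = m₄/m₂² − 3 = 2.50207 − 3 ≈ -0.498

-0.498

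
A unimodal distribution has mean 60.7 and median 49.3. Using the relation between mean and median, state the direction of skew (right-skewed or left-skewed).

right-skewed

mean − median = 60.7 − 49.3 = 11.4
mean > median ⇒ the longer tail is on the right ⇒ right-skewed (positively skewed).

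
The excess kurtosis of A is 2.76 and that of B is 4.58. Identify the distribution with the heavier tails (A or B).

Higher excess kurtosis ⇒ heavier tails relative to the normal distribution.
2.76 vs 4.58: the larger is 4.58, so B has heavier tails.

B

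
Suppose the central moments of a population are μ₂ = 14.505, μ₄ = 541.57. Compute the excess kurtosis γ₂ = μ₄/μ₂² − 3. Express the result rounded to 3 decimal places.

-0.426

μ₂² = 14.505² = 210.39503
μ₄/μ₂² = 541.57 / 210.39503 = 2.57406
γ₂ = 2.57406 − 3 ≈ -0.426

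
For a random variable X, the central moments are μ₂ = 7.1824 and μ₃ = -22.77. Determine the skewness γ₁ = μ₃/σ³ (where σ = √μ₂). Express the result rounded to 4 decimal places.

σ = √μ₂ = √7.1824 = 2.68000
σ³ = μ₂^(3/2) = 19.24883
γ₁ = μ₃/σ³ = -22.77 / 19.24883 ≈ -1.1829

-1.1829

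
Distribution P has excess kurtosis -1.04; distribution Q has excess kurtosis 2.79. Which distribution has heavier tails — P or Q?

Higher excess kurtosis ⇒ heavier tails relative to the normal distribution.
-1.04 vs 2.79: the larger is 2.79, so Q has heavier tails. (Q is leptokurtic — heavier-than-normal tails; the other is platykurtic.)

Q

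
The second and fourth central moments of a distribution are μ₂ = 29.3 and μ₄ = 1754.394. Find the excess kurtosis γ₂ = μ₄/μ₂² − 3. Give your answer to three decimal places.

-0.956

μ₂² = 29.3² = 858.49000
μ₄/μ₂² = 1754.394 / 858.49000 = 2.04358
γ₂ = 2.04358 − 3 ≈ -0.956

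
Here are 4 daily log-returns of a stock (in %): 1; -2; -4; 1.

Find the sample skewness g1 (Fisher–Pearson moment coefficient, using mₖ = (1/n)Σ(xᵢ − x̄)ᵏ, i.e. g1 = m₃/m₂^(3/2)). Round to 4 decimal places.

-0.3143

x̄ = (1 - 2 - 4 + 1) / 4 = -1.0000
deviations (xᵢ − x̄): 2.0000, -1.0000, -3.0000, 2.0000
Σ(xᵢ − x̄)² = 18.0000 ⇒ m₂ = 18.0000/4 = 4.50000
Σ(xᵢ − x̄)³ = -12.0000 ⇒ m₃ = -12.0000/4 = -3.00000
m₂^(3/2) = 4.50000^(1.5) = 9.54594
g1 = m₃ / m₂^(3/2) = -3.00000 / 9.54594 ≈ -0.3143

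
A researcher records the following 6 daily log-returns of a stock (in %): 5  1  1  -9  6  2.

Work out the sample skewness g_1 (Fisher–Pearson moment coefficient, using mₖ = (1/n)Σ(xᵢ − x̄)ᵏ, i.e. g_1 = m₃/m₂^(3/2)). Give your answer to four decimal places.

-1.1725

x̄ = (5 + 1 + 1 - 9 + 6 + 2) / 6 = 1.0000
deviations (xᵢ − x̄): 4.0000, 0.0000, 0.0000, -10.0000, 5.0000, 1.0000
Σ(xᵢ − x̄)² = 142.0000 ⇒ m₂ = 142.0000/6 = 23.66667
Σ(xᵢ − x̄)³ = -810.0000 ⇒ m₃ = -810.0000/6 = -135.00000
m₂^(3/2) = 23.66667^(1.5) = 115.13454
g_1 = m₃ / m₂^(3/2) = -135.00000 / 115.13454 ≈ -1.1725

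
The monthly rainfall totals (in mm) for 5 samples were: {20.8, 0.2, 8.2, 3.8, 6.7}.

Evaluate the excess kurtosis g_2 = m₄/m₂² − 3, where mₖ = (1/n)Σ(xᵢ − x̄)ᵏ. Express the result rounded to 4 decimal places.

x̄ = 7.9400
Σ(xᵢ − x̄)² = 244.0320 ⇒ m₂ = 48.80640
Σ(xᵢ − x̄)⁴ = 31235.4673 ⇒ m₄ = 6247.09346
m₂² = 2382.06468
g_2 = m₄/m₂² − 3 = 2.62255 − 3 ≈ -0.3774

-0.3774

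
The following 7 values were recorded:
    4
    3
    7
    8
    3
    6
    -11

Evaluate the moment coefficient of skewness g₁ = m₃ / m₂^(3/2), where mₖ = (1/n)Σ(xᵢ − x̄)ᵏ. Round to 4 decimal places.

x̄ = (4 + 3 + 7 + 8 + 3 + 6 - 11) / 7 = 2.8571
deviations (xᵢ − x̄): 1.1429, 0.1429, 4.1429, 5.1429, 0.1429, 3.1429, -13.8571
Σ(xᵢ − x̄)² = 246.8571 ⇒ m₂ = 246.8571/7 = 35.26531
Σ(xᵢ − x̄)³ = -2421.1837 ⇒ m₃ = -2421.1837/7 = -345.88338
m₂^(3/2) = 35.26531^(1.5) = 209.42161
g₁ = m₃ / m₂^(3/2) = -345.88338 / 209.42161 ≈ -1.6516

-1.6516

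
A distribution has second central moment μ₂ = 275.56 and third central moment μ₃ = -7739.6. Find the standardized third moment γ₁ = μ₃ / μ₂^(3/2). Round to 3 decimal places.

-1.692

σ = √μ₂ = √275.56 = 16.60000
σ³ = μ₂^(3/2) = 4574.29600
γ₁ = μ₃/σ³ = -7739.6 / 4574.29600 ≈ -1.692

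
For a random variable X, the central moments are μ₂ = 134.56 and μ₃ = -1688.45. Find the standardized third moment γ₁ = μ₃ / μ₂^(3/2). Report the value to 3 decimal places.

σ = √μ₂ = √134.56 = 11.60000
σ³ = μ₂^(3/2) = 1560.89600
γ₁ = μ₃/σ³ = -1688.45 / 1560.89600 ≈ -1.082

-1.082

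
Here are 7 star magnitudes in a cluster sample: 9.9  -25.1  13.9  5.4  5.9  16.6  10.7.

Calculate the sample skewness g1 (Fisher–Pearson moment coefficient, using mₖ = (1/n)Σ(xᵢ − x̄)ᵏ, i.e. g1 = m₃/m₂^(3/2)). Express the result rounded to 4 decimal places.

-1.6956

x̄ = (9.9 - 25.1 + 13.9 + 5.4 + 5.9 + 16.6 + 10.7) / 7 = 5.3286
deviations (xᵢ − x̄): 4.5714, -30.4286, 8.5714, 0.0714, 0.5714, 11.2714, 5.3714
Σ(xᵢ − x̄)² = 1176.4943 ⇒ m₂ = 1176.4943/7 = 168.07061
Σ(xᵢ − x̄)³ = -25861.3365 ⇒ m₃ = -25861.3365/7 = -3694.47665
m₂^(3/2) = 168.07061^(1.5) = 2178.90188
g1 = m₃ / m₂^(3/2) = -3694.47665 / 2178.90188 ≈ -1.6956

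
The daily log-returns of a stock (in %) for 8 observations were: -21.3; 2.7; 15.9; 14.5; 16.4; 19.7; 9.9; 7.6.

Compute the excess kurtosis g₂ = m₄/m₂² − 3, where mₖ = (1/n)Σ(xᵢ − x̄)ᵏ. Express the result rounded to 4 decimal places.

x̄ = 8.1750
Σ(xᵢ − x̄)² = 1202.2150 ⇒ m₂ = 150.27688
Σ(xᵢ − x̄)⁴ = 783059.4723 ⇒ m₄ = 97882.43404
m₂² = 22583.13916
g₂ = m₄/m₂² − 3 = 4.33431 − 3 ≈ 1.3343

1.3343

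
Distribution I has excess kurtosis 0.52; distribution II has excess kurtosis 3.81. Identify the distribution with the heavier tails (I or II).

Higher excess kurtosis ⇒ heavier tails relative to the normal distribution.
0.52 vs 3.81: the larger is 3.81, so II has heavier tails.

II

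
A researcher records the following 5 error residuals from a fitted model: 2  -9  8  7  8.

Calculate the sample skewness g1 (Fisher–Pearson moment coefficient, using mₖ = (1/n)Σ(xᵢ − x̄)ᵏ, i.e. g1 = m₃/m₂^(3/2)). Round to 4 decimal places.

x̄ = (2 - 9 + 8 + 7 + 8) / 5 = 3.2000
deviations (xᵢ − x̄): -1.2000, -12.2000, 4.8000, 3.8000, 4.8000
Σ(xᵢ − x̄)² = 210.8000 ⇒ m₂ = 210.8000/5 = 42.16000
Σ(xᵢ − x̄)³ = -1541.5200 ⇒ m₃ = -1541.5200/5 = -308.30400
m₂^(3/2) = 42.16000^(1.5) = 273.74797
g1 = m₃ / m₂^(3/2) = -308.30400 / 273.74797 ≈ -1.1262

-1.1262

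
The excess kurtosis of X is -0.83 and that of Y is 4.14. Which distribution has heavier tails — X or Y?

Y

Higher excess kurtosis ⇒ heavier tails relative to the normal distribution.
-0.83 vs 4.14: the larger is 4.14, so Y has heavier tails. (Y is leptokurtic — heavier-than-normal tails; the other is platykurtic.)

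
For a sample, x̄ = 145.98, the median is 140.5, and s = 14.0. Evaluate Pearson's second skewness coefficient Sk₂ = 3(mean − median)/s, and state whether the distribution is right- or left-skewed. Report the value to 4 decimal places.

Sk₂ = 3(145.98 − 140.5) / 14.0 = 3 × 5.4800 / 14.0
    = 16.4400 / 14.0 ≈ 1.1743
Sk₂ > 0 ⇒ mean > median ⇒ right-skewed (positive skew).

1.1743, right-skewed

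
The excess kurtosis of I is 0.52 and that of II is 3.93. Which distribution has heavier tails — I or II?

Higher excess kurtosis ⇒ heavier tails relative to the normal distribution.
0.52 vs 3.93: the larger is 3.93, so II has heavier tails.

II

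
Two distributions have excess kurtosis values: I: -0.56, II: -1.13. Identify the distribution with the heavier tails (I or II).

I

Higher excess kurtosis ⇒ heavier tails relative to the normal distribution.
-0.56 vs -1.13: the larger is -0.56, so I has heavier tails.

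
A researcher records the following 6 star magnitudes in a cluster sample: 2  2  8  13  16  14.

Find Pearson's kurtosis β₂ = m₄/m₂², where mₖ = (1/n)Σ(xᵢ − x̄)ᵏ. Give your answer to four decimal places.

1.3831

x̄ = 9.1667
Σ(xᵢ − x̄)² = 188.8333 ⇒ m₂ = 31.47222
Σ(xᵢ − x̄)⁴ = 8219.8194 ⇒ m₄ = 1369.96991
m₂² = 990.50077
β₂ = m₄/m₂² = 1369.96991 / 990.50077 ≈ 1.3831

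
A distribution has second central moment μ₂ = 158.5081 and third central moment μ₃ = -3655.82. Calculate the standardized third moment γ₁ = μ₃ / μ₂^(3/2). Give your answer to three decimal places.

σ = √μ₂ = √158.5081 = 12.59000
σ³ = μ₂^(3/2) = 1995.61698
γ₁ = μ₃/σ³ = -3655.82 / 1995.61698 ≈ -1.832

-1.832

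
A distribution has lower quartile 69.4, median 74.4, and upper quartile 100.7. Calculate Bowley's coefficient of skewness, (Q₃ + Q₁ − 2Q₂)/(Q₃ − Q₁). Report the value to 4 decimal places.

0.6805

numerator: Q₃ + Q₁ − 2Q₂ = 100.7 + 69.4 − 2×74.4 = 21.3000
denominator: Q₃ − Q₁ = 100.7 − 69.4 = 31.3000
Bowley skewness = 21.3000 / 31.3000 ≈ 0.6805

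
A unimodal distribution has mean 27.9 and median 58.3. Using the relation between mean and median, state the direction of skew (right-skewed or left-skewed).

mean − median = 27.9 − 58.3 = -30.4
mean < median ⇒ the longer tail is on the left ⇒ left-skewed (negatively skewed).

left-skewed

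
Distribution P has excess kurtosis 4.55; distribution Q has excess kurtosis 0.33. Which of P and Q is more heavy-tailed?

Higher excess kurtosis ⇒ heavier tails relative to the normal distribution.
4.55 vs 0.33: the larger is 4.55, so P has heavier tails.

P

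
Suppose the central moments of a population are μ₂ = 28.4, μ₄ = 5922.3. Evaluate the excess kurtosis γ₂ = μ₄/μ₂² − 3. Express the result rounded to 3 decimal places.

4.343

μ₂² = 28.4² = 806.56000
μ₄/μ₂² = 5922.3 / 806.56000 = 7.34267
γ₂ = 7.34267 − 3 ≈ 4.343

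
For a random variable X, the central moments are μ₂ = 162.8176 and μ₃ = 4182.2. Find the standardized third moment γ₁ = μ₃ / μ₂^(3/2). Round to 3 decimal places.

σ = √μ₂ = √162.8176 = 12.76000
σ³ = μ₂^(3/2) = 2077.55258
γ₁ = μ₃/σ³ = 4182.2 / 2077.55258 ≈ 2.013

2.013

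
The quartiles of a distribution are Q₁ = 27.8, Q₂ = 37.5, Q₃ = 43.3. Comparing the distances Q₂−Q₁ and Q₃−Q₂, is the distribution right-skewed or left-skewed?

left-skewed

Q₂ − Q₁ = 9.7;  Q₃ − Q₂ = 5.8
Q₂ − Q₁ > Q₃ − Q₂ ⇒ the lower half is more spread out ⇒ left-skewed.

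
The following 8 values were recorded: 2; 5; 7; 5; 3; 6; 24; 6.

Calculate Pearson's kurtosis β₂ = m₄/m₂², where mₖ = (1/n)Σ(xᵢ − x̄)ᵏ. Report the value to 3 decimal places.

x̄ = 7.2500
Σ(xᵢ − x̄)² = 339.5000 ⇒ m₂ = 42.43750
Σ(xᵢ − x̄)⁴ = 79857.4063 ⇒ m₄ = 9982.17578
m₂² = 1800.94141
β₂ = m₄/m₂² = 9982.17578 / 1800.94141 ≈ 5.543

5.543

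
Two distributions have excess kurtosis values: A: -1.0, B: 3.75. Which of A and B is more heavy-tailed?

B

Higher excess kurtosis ⇒ heavier tails relative to the normal distribution.
-1.0 vs 3.75: the larger is 3.75, so B has heavier tails. (B is leptokurtic — heavier-than-normal tails; the other is platykurtic.)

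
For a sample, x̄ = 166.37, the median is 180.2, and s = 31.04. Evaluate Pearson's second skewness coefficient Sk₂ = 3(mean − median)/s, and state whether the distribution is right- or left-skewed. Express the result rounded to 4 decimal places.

Sk₂ = 3(166.37 − 180.2) / 31.04 = 3 × -13.8300 / 31.04
    = -41.4900 / 31.04 ≈ -1.3367
Sk₂ < 0 ⇒ mean < median ⇒ left-skewed (negative skew).

-1.3367, left-skewed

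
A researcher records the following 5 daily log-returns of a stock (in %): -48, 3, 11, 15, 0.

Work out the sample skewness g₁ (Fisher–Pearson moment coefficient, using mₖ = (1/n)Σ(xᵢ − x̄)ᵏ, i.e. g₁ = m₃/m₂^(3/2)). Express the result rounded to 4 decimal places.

x̄ = (-48 + 3 + 11 + 15 + 0) / 5 = -3.8000
deviations (xᵢ − x̄): -44.2000, 6.8000, 14.8000, 18.8000, 3.8000
Σ(xᵢ − x̄)² = 2586.8000 ⇒ m₂ = 2586.8000/5 = 517.36000
Σ(xᵢ − x̄)³ = -76095.1200 ⇒ m₃ = -76095.1200/5 = -15219.02400
m₂^(3/2) = 517.36000^(1.5) = 11767.63724
g₁ = m₃ / m₂^(3/2) = -15219.02400 / 11767.63724 ≈ -1.2933

-1.2933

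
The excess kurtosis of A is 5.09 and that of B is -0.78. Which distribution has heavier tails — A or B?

A

Higher excess kurtosis ⇒ heavier tails relative to the normal distribution.
5.09 vs -0.78: the larger is 5.09, so A has heavier tails. (A is leptokurtic — heavier-than-normal tails; the other is platykurtic.)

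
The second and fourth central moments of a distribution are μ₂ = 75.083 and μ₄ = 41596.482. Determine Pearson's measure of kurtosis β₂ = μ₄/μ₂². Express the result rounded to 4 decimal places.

μ₂² = 75.083² = 5637.45689
μ₄/μ₂² = 41596.482 / 5637.45689 = 7.37859
β₂ ≈ 7.3786

7.3786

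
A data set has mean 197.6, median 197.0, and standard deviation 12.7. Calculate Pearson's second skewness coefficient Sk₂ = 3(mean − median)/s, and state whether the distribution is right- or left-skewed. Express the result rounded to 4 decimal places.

0.1417, right-skewed

Sk₂ = 3(197.6 − 197.0) / 12.7 = 3 × 0.6000 / 12.7
    = 1.8000 / 12.7 ≈ 0.1417
Sk₂ > 0 ⇒ mean > median ⇒ right-skewed (positive skew).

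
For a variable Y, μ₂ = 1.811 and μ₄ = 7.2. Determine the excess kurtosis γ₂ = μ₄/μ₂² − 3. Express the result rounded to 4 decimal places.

μ₂² = 1.811² = 3.27972
μ₄/μ₂² = 7.2 / 3.27972 = 2.19531
γ₂ = 2.19531 − 3 ≈ -0.8047

-0.8047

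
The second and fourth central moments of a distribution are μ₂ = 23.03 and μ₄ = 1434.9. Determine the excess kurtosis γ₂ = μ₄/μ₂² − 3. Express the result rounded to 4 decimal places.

-0.2946

μ₂² = 23.03² = 530.38090
μ₄/μ₂² = 1434.9 / 530.38090 = 2.70541
γ₂ = 2.70541 − 3 ≈ -0.2946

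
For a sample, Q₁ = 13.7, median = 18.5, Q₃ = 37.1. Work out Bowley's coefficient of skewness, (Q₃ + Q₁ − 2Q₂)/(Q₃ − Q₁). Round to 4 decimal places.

numerator: Q₃ + Q₁ − 2Q₂ = 37.1 + 13.7 − 2×18.5 = 13.8000
denominator: Q₃ − Q₁ = 37.1 − 13.7 = 23.4000
Bowley skewness = 13.8000 / 23.4000 ≈ 0.5897

0.5897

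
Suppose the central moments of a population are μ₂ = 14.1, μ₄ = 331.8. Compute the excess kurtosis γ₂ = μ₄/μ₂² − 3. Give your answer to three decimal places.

-1.331

μ₂² = 14.1² = 198.81000
μ₄/μ₂² = 331.8 / 198.81000 = 1.66893
γ₂ = 1.66893 − 3 ≈ -1.331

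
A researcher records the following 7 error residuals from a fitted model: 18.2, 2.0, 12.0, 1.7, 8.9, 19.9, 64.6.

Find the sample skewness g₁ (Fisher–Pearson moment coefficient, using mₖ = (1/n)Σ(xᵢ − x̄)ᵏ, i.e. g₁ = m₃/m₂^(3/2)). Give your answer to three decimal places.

1.598

x̄ = (18.2 + 2.0 + 12.0 + 1.7 + 8.9 + 19.9 + 64.6) / 7 = 18.1857
deviations (xᵢ − x̄): 0.0143, -16.1857, -6.1857, -16.4857, -9.2857, 1.7143, 46.4143
Σ(xᵢ − x̄)² = 2815.4686 ⇒ m₂ = 2815.4686/7 = 402.20980
Σ(xᵢ − x̄)³ = 90236.5820 ⇒ m₃ = 90236.5820/7 = 12890.94028
m₂^(3/2) = 402.20980^(1.5) = 8066.38535
g₁ = m₃ / m₂^(3/2) = 12890.94028 / 8066.38535 ≈ 1.598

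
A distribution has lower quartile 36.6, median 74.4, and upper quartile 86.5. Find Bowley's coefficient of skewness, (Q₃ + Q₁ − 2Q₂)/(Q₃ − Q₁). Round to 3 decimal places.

numerator: Q₃ + Q₁ − 2Q₂ = 86.5 + 36.6 − 2×74.4 = -25.7000
denominator: Q₃ − Q₁ = 86.5 − 36.6 = 49.9000
Bowley skewness = -25.7000 / 49.9000 ≈ -0.515

-0.515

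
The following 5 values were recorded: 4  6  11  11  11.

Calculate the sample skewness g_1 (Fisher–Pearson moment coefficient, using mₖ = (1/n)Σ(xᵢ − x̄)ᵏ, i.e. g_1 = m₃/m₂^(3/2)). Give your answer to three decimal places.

-0.540

x̄ = (4 + 6 + 11 + 11 + 11) / 5 = 8.6000
deviations (xᵢ − x̄): -4.6000, -2.6000, 2.4000, 2.4000, 2.4000
Σ(xᵢ − x̄)² = 45.2000 ⇒ m₂ = 45.2000/5 = 9.04000
Σ(xᵢ − x̄)³ = -73.4400 ⇒ m₃ = -73.4400/5 = -14.68800
m₂^(3/2) = 9.04000^(1.5) = 27.18020
g_1 = m₃ / m₂^(3/2) = -14.68800 / 27.18020 ≈ -0.540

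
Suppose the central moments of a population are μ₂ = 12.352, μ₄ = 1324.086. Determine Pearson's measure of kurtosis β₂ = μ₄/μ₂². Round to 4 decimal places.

μ₂² = 12.352² = 152.57190
μ₄/μ₂² = 1324.086 / 152.57190 = 8.67844
β₂ ≈ 8.6784

8.6784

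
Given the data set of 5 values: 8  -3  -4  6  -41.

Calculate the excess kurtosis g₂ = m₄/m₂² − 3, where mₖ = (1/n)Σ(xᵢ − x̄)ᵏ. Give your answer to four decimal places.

-0.0904

x̄ = -6.8000
Σ(xᵢ − x̄)² = 1574.8000 ⇒ m₂ = 314.96000
Σ(xᵢ − x̄)⁴ = 1443149.7760 ⇒ m₄ = 288629.95520
m₂² = 99199.80160
g₂ = m₄/m₂² − 3 = 2.90958 − 3 ≈ -0.0904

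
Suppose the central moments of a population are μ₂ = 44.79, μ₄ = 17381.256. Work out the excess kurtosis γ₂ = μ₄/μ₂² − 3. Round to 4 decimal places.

μ₂² = 44.79² = 2006.14410
μ₄/μ₂² = 17381.256 / 2006.14410 = 8.66401
γ₂ = 8.66401 − 3 ≈ 5.6640

5.6640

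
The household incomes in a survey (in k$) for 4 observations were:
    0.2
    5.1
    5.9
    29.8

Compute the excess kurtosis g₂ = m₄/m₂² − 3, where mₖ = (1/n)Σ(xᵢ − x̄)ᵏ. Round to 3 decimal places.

x̄ = 10.2500
Σ(xᵢ − x̄)² = 528.6500 ⇒ m₂ = 132.16250
Σ(xᵢ − x̄)⁴ = 157341.7600 ⇒ m₄ = 39335.44001
m₂² = 17466.92641
g₂ = m₄/m₂² − 3 = 2.25200 − 3 ≈ -0.748

-0.748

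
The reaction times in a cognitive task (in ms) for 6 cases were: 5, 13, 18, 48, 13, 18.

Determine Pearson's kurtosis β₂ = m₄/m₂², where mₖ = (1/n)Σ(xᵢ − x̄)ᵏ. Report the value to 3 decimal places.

x̄ = 19.1667
Σ(xᵢ − x̄)² = 1110.8333 ⇒ m₂ = 185.13889
Σ(xᵢ − x̄)⁴ = 734335.4861 ⇒ m₄ = 122389.24769
m₂² = 34276.40818
β₂ = m₄/m₂² = 122389.24769 / 34276.40818 ≈ 3.571

3.571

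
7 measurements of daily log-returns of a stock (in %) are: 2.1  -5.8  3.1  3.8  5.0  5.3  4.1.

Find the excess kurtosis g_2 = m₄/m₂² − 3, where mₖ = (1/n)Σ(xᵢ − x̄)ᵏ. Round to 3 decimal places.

x̄ = 2.5143
Σ(xᵢ − x̄)² = 87.7486 ⇒ m₂ = 12.53551
Σ(xᵢ − x̄)⁴ = 4886.1905 ⇒ m₄ = 698.02722
m₂² = 157.13902
g_2 = m₄/m₂² − 3 = 4.44210 − 3 ≈ 1.442

1.442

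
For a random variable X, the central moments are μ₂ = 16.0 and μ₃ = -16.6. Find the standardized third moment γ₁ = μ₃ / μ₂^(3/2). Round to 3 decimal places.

-0.259

σ = √μ₂ = √16.0 = 4.00000
σ³ = μ₂^(3/2) = 64.00000
γ₁ = μ₃/σ³ = -16.6 / 64.00000 ≈ -0.259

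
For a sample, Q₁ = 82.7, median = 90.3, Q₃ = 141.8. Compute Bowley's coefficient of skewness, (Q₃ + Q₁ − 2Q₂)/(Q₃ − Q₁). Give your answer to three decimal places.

numerator: Q₃ + Q₁ − 2Q₂ = 141.8 + 82.7 − 2×90.3 = 43.9000
denominator: Q₃ − Q₁ = 141.8 − 82.7 = 59.1000
Bowley skewness = 43.9000 / 59.1000 ≈ 0.743

0.743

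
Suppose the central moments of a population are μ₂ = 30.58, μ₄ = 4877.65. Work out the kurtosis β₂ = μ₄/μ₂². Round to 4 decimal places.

5.2160

μ₂² = 30.58² = 935.13640
μ₄/μ₂² = 4877.65 / 935.13640 = 5.21598
β₂ ≈ 5.2160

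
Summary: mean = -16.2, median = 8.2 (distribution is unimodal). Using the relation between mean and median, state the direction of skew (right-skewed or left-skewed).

left-skewed

mean − median = -16.2 − 8.2 = -24.4
mean < median ⇒ the longer tail is on the left ⇒ left-skewed (negatively skewed).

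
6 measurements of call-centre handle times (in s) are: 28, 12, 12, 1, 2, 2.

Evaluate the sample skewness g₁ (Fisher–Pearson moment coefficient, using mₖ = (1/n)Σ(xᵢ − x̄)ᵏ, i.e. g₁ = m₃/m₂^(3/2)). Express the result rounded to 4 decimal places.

0.9588

x̄ = (28 + 12 + 12 + 1 + 2 + 2) / 6 = 9.5000
deviations (xᵢ − x̄): 18.5000, 2.5000, 2.5000, -8.5000, -7.5000, -7.5000
Σ(xᵢ − x̄)² = 539.5000 ⇒ m₂ = 539.5000/6 = 89.91667
Σ(xᵢ − x̄)³ = 4905.0000 ⇒ m₃ = 4905.0000/6 = 817.50000
m₂^(3/2) = 89.91667^(1.5) = 852.62939
g₁ = m₃ / m₂^(3/2) = 817.50000 / 852.62939 ≈ 0.9588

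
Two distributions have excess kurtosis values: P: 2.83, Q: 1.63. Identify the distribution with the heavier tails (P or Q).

P

Higher excess kurtosis ⇒ heavier tails relative to the normal distribution.
2.83 vs 1.63: the larger is 2.83, so P has heavier tails.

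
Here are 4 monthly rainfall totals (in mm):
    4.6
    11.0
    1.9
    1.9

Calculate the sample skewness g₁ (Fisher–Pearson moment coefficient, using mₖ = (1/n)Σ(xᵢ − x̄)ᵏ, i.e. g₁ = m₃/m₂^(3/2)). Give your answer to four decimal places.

x̄ = (4.6 + 11.0 + 1.9 + 1.9) / 4 = 4.8500
deviations (xᵢ − x̄): -0.2500, 6.1500, -2.9500, -2.9500
Σ(xᵢ − x̄)² = 55.2900 ⇒ m₂ = 55.2900/4 = 13.82250
Σ(xᵢ − x̄)³ = 181.2480 ⇒ m₃ = 181.2480/4 = 45.31200
m₂^(3/2) = 13.82250^(1.5) = 51.39015
g₁ = m₃ / m₂^(3/2) = 45.31200 / 51.39015 ≈ 0.8817

0.8817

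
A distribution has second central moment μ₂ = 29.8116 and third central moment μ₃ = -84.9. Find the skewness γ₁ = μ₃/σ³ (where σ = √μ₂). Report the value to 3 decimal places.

σ = √μ₂ = √29.8116 = 5.46000
σ³ = μ₂^(3/2) = 162.77134
γ₁ = μ₃/σ³ = -84.9 / 162.77134 ≈ -0.522

-0.522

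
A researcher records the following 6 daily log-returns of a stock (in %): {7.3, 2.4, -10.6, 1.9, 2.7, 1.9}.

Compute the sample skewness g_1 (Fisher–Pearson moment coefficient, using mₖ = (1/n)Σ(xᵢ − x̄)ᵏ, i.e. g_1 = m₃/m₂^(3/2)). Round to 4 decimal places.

x̄ = (7.3 + 2.4 - 10.6 + 1.9 + 2.7 + 1.9) / 6 = 0.9333
deviations (xᵢ − x̄): 6.3667, 1.4667, -11.5333, 0.9667, 1.7667, 0.9667
Σ(xᵢ − x̄)² = 180.6933 ⇒ m₂ = 180.6933/6 = 30.11556
Σ(xᵢ − x̄)³ = -1265.5936 ⇒ m₃ = -1265.5936/6 = -210.93226
m₂^(3/2) = 30.11556^(1.5) = 165.26707
g_1 = m₃ / m₂^(3/2) = -210.93226 / 165.26707 ≈ -1.2763

-1.2763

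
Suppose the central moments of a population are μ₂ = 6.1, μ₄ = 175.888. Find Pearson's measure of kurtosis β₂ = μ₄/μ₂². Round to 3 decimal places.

4.727

μ₂² = 6.1² = 37.21000
μ₄/μ₂² = 175.888 / 37.21000 = 4.72690
β₂ ≈ 4.727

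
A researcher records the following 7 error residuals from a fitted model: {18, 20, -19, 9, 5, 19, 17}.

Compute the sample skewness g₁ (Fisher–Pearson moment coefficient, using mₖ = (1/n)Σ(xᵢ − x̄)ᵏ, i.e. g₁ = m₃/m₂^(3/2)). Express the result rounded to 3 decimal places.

x̄ = (18 + 20 - 19 + 9 + 5 + 19 + 17) / 7 = 9.8571
deviations (xᵢ − x̄): 8.1429, 10.1429, -28.8571, -0.8571, -4.8571, 9.1429, 7.1429
Σ(xᵢ − x̄)² = 1160.8571 ⇒ m₂ = 1160.8571/7 = 165.83673
Σ(xᵢ − x̄)³ = -21433.4694 ⇒ m₃ = -21433.4694/7 = -3061.92420
m₂^(3/2) = 165.83673^(1.5) = 2135.60588
g₁ = m₃ / m₂^(3/2) = -3061.92420 / 2135.60588 ≈ -1.434

-1.434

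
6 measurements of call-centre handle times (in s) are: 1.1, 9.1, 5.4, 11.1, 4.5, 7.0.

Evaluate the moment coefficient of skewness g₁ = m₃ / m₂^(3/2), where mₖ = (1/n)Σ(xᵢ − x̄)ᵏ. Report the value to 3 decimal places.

x̄ = (1.1 + 9.1 + 5.4 + 11.1 + 4.5 + 7.0) / 6 = 6.3667
deviations (xᵢ − x̄): -5.2667, 2.7333, -0.9667, 4.7333, -1.8667, 0.6333
Σ(xᵢ − x̄)² = 62.4333 ⇒ m₂ = 62.4333/6 = 10.40556
Σ(xᵢ − x̄)³ = -26.7704 ⇒ m₃ = -26.7704/6 = -4.46174
m₂^(3/2) = 10.40556^(1.5) = 33.56587
g₁ = m₃ / m₂^(3/2) = -4.46174 / 33.56587 ≈ -0.133

-0.133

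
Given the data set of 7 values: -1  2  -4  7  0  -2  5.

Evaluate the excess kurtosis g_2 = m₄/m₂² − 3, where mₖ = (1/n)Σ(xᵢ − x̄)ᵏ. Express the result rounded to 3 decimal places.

x̄ = 1.0000
Σ(xᵢ − x̄)² = 92.0000 ⇒ m₂ = 13.14286
Σ(xᵢ − x̄)⁴ = 2276.0000 ⇒ m₄ = 325.14286
m₂² = 172.73469
g_2 = m₄/m₂² − 3 = 1.88233 − 3 ≈ -1.118

-1.118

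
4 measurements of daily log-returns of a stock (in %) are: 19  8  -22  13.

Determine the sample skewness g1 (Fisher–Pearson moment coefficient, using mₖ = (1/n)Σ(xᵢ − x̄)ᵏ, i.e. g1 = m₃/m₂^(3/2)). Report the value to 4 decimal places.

x̄ = (19 + 8 - 22 + 13) / 4 = 4.5000
deviations (xᵢ − x̄): 14.5000, 3.5000, -26.5000, 8.5000
Σ(xᵢ − x̄)² = 997.0000 ⇒ m₂ = 997.0000/4 = 249.25000
Σ(xᵢ − x̄)³ = -14904.0000 ⇒ m₃ = -14904.0000/4 = -3726.00000
m₂^(3/2) = 249.25000^(1.5) = 3935.07261
g1 = m₃ / m₂^(3/2) = -3726.00000 / 3935.07261 ≈ -0.9469

-0.9469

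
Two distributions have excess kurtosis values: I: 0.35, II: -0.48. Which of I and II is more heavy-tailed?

Higher excess kurtosis ⇒ heavier tails relative to the normal distribution.
0.35 vs -0.48: the larger is 0.35, so I has heavier tails. (I is leptokurtic — heavier-than-normal tails; the other is platykurtic.)

I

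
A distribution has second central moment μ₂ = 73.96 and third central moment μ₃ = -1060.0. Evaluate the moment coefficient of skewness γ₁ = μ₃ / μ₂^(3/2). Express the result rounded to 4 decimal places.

σ = √μ₂ = √73.96 = 8.60000
σ³ = μ₂^(3/2) = 636.05600
γ₁ = μ₃/σ³ = -1060.0 / 636.05600 ≈ -1.6665

-1.6665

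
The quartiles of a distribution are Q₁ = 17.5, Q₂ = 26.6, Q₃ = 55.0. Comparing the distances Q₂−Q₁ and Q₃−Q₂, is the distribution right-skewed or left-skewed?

right-skewed

Q₂ − Q₁ = 9.1;  Q₃ − Q₂ = 28.4
Q₃ − Q₂ > Q₂ − Q₁ ⇒ the upper half is more spread out ⇒ right-skewed.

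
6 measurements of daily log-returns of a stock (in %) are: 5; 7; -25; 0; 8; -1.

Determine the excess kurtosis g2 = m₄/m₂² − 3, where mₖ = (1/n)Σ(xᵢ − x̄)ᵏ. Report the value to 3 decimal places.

0.589

x̄ = -1.0000
Σ(xᵢ − x̄)² = 758.0000 ⇒ m₂ = 126.33333
Σ(xᵢ − x̄)⁴ = 343730.0000 ⇒ m₄ = 57288.33333
m₂² = 15960.11111
g2 = m₄/m₂² − 3 = 3.58947 − 3 ≈ 0.589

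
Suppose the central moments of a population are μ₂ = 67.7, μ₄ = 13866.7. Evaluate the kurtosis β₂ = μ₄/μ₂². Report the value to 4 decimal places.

μ₂² = 67.7² = 4583.29000
μ₄/μ₂² = 13866.7 / 4583.29000 = 3.02549
β₂ ≈ 3.0255

3.0255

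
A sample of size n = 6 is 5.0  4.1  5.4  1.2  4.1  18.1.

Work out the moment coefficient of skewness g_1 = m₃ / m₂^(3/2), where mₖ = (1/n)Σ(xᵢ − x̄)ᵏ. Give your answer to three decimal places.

1.531

x̄ = (5.0 + 4.1 + 5.4 + 1.2 + 4.1 + 18.1) / 6 = 6.3167
deviations (xᵢ − x̄): -1.3167, -2.2167, -0.9167, -5.1167, -2.2167, 11.7833
Σ(xᵢ − x̄)² = 177.4283 ⇒ m₂ = 177.4283/6 = 29.57139
Σ(xᵢ − x̄)³ = 1477.2876 ⇒ m₃ = 1477.2876/6 = 246.21459
m₂^(3/2) = 29.57139^(1.5) = 160.80798
g_1 = m₃ / m₂^(3/2) = 246.21459 / 160.80798 ≈ 1.531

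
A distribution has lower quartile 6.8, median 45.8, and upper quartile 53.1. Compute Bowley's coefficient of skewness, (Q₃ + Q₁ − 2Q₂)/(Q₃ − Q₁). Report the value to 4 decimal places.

-0.6847

numerator: Q₃ + Q₁ − 2Q₂ = 53.1 + 6.8 − 2×45.8 = -31.7000
denominator: Q₃ − Q₁ = 53.1 − 6.8 = 46.3000
Bowley skewness = -31.7000 / 46.3000 ≈ -0.6847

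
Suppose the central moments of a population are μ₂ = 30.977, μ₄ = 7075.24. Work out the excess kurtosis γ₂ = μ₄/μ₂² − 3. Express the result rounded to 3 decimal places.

4.373

μ₂² = 30.977² = 959.57453
μ₄/μ₂² = 7075.24 / 959.57453 = 7.37331
γ₂ = 7.37331 − 3 ≈ 4.373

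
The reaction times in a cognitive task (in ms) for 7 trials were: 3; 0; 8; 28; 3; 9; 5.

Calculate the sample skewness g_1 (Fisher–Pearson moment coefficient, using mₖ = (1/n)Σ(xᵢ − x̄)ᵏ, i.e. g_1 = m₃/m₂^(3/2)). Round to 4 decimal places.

x̄ = (3 + 0 + 8 + 28 + 3 + 9 + 5) / 7 = 8.0000
deviations (xᵢ − x̄): -5.0000, -8.0000, 0.0000, 20.0000, -5.0000, 1.0000, -3.0000
Σ(xᵢ − x̄)² = 524.0000 ⇒ m₂ = 524.0000/7 = 74.85714
Σ(xᵢ − x̄)³ = 7212.0000 ⇒ m₃ = 7212.0000/7 = 1030.28571
m₂^(3/2) = 74.85714^(1.5) = 647.66417
g_1 = m₃ / m₂^(3/2) = 1030.28571 / 647.66417 ≈ 1.5908

1.5908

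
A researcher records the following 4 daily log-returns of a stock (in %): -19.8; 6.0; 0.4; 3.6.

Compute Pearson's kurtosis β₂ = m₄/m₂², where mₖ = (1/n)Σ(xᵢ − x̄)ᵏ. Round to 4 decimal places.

x̄ = -2.4500
Σ(xᵢ − x̄)² = 417.1500 ⇒ m₂ = 104.28750
Σ(xᵢ − x̄)⁴ = 97118.5805 ⇒ m₄ = 24279.64513
m₂² = 10875.88266
β₂ = m₄/m₂² = 24279.64513 / 10875.88266 ≈ 2.2324

2.2324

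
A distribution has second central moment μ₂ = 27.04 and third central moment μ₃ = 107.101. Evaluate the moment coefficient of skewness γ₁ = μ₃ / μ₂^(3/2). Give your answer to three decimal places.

σ = √μ₂ = √27.04 = 5.20000
σ³ = μ₂^(3/2) = 140.60800
γ₁ = μ₃/σ³ = 107.101 / 140.60800 ≈ 0.762

0.762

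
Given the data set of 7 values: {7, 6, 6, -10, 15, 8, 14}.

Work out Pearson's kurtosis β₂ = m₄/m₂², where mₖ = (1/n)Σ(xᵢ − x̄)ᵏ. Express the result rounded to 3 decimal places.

x̄ = 6.5714
Σ(xᵢ − x̄)² = 403.7143 ⇒ m₂ = 57.67347
Σ(xᵢ − x̄)⁴ = 83508.3324 ⇒ m₄ = 11929.76177
m₂² = 3326.22907
β₂ = m₄/m₂² = 11929.76177 / 3326.22907 ≈ 3.587

3.587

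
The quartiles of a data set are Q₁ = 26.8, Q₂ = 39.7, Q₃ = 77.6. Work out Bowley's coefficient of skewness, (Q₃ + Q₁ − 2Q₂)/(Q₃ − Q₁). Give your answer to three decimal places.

numerator: Q₃ + Q₁ − 2Q₂ = 77.6 + 26.8 − 2×39.7 = 25.0000
denominator: Q₃ − Q₁ = 77.6 − 26.8 = 50.8000
Bowley skewness = 25.0000 / 50.8000 ≈ 0.492

0.492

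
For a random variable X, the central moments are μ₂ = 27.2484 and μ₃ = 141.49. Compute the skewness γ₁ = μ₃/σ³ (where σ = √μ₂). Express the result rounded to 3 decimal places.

0.995

σ = √μ₂ = √27.2484 = 5.22000
σ³ = μ₂^(3/2) = 142.23665
γ₁ = μ₃/σ³ = 141.49 / 142.23665 ≈ 0.995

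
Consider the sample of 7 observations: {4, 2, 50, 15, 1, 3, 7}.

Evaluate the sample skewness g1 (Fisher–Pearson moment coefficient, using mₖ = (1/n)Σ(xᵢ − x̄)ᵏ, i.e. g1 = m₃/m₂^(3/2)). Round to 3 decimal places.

x̄ = (4 + 2 + 50 + 15 + 1 + 3 + 7) / 7 = 11.7143
deviations (xᵢ − x̄): -7.7143, -9.7143, 38.2857, 3.2857, -10.7143, -8.7143, -4.7143
Σ(xᵢ − x̄)² = 1843.4286 ⇒ m₂ = 1843.4286/7 = 263.34694
Σ(xᵢ − x̄)³ = 52782.2449 ⇒ m₃ = 52782.2449/7 = 7540.32070
m₂^(3/2) = 263.34694^(1.5) = 4273.58564
g1 = m₃ / m₂^(3/2) = 7540.32070 / 4273.58564 ≈ 1.764

1.764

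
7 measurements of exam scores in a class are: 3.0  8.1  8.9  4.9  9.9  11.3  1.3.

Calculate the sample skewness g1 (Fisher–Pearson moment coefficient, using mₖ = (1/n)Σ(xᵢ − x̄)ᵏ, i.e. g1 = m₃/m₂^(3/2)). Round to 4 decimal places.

-0.3028

x̄ = (3.0 + 8.1 + 8.9 + 4.9 + 9.9 + 11.3 + 1.3) / 7 = 6.7714
deviations (xᵢ − x̄): -3.7714, 1.3286, 2.1286, -1.8714, 3.1286, 4.5286, -5.4714
Σ(xᵢ − x̄)² = 84.2543 ⇒ m₂ = 84.2543/7 = 12.03633
Σ(xᵢ − x̄)³ = -88.5100 ⇒ m₃ = -88.5100/7 = -12.64429
m₂^(3/2) = 12.03633^(1.5) = 41.75812
g1 = m₃ / m₂^(3/2) = -12.64429 / 41.75812 ≈ -0.3028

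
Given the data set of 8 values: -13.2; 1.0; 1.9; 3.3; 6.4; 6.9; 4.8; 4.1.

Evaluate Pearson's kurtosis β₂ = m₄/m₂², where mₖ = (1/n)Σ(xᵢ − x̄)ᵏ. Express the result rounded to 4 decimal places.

5.0784

x̄ = 1.9000
Σ(xᵢ − x̄)² = 289.2800 ⇒ m₂ = 36.16000
Σ(xᵢ − x̄)⁴ = 53122.2740 ⇒ m₄ = 6640.28425
m₂² = 1307.54560
β₂ = m₄/m₂² = 6640.28425 / 1307.54560 ≈ 5.0784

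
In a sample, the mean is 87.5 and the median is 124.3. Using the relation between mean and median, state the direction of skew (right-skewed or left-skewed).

left-skewed

mean − median = 87.5 − 124.3 = -36.8
mean < median ⇒ the longer tail is on the left ⇒ left-skewed (negatively skewed).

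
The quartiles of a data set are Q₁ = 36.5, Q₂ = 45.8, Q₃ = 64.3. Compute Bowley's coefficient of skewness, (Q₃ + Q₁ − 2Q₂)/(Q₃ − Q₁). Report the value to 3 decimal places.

numerator: Q₃ + Q₁ − 2Q₂ = 64.3 + 36.5 − 2×45.8 = 9.2000
denominator: Q₃ − Q₁ = 64.3 − 36.5 = 27.8000
Bowley skewness = 9.2000 / 27.8000 ≈ 0.331

0.331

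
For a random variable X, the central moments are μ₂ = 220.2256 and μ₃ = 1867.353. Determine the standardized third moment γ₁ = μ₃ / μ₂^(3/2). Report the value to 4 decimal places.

0.5714

σ = √μ₂ = √220.2256 = 14.84000
σ³ = μ₂^(3/2) = 3268.14790
γ₁ = μ₃/σ³ = 1867.353 / 3268.14790 ≈ 0.5714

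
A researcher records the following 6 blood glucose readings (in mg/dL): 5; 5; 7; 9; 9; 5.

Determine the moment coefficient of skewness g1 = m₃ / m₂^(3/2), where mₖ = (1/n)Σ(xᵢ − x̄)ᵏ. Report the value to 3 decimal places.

x̄ = (5 + 5 + 7 + 9 + 9 + 5) / 6 = 6.6667
deviations (xᵢ − x̄): -1.6667, -1.6667, 0.3333, 2.3333, 2.3333, -1.6667
Σ(xᵢ − x̄)² = 19.3333 ⇒ m₂ = 19.3333/6 = 3.22222
Σ(xᵢ − x̄)³ = 11.5556 ⇒ m₃ = 11.5556/6 = 1.92593
m₂^(3/2) = 3.22222^(1.5) = 5.78407
g1 = m₃ / m₂^(3/2) = 1.92593 / 5.78407 ≈ 0.333

0.333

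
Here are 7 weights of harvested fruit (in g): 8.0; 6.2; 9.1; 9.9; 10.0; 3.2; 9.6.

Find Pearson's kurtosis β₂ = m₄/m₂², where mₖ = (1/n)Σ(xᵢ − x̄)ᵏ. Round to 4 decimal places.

2.8547

x̄ = 8.0000
Σ(xᵢ − x̄)² = 37.6600 ⇒ m₂ = 5.38000
Σ(xᵢ − x̄)⁴ = 578.3890 ⇒ m₄ = 82.62700
m₂² = 28.94440
β₂ = m₄/m₂² = 82.62700 / 28.94440 ≈ 2.8547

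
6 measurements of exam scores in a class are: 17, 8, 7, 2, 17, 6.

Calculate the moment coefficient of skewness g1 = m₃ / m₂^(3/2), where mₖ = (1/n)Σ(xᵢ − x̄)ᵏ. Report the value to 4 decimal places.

0.3380

x̄ = (17 + 8 + 7 + 2 + 17 + 6) / 6 = 9.5000
deviations (xᵢ − x̄): 7.5000, -1.5000, -2.5000, -7.5000, 7.5000, -3.5000
Σ(xᵢ − x̄)² = 189.5000 ⇒ m₂ = 189.5000/6 = 31.58333
Σ(xᵢ − x̄)³ = 360.0000 ⇒ m₃ = 360.0000/6 = 60.00000
m₂^(3/2) = 31.58333^(1.5) = 177.49534
g1 = m₃ / m₂^(3/2) = 60.00000 / 177.49534 ≈ 0.3380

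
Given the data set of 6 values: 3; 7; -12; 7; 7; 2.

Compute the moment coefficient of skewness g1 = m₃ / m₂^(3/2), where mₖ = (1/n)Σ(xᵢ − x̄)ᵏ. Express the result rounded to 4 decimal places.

-1.4466

x̄ = (3 + 7 - 12 + 7 + 7 + 2) / 6 = 2.3333
deviations (xᵢ − x̄): 0.6667, 4.6667, -14.3333, 4.6667, 4.6667, -0.3333
Σ(xᵢ − x̄)² = 271.3333 ⇒ m₂ = 271.3333/6 = 45.22222
Σ(xᵢ − x̄)³ = -2639.5556 ⇒ m₃ = -2639.5556/6 = -439.92593
m₂^(3/2) = 45.22222^(1.5) = 304.10800
g1 = m₃ / m₂^(3/2) = -439.92593 / 304.10800 ≈ -1.4466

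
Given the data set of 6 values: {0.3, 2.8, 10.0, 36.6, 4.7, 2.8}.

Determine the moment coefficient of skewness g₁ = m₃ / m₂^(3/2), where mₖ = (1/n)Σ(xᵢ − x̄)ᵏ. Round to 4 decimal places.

x̄ = (0.3 + 2.8 + 10.0 + 36.6 + 4.7 + 2.8) / 6 = 9.5333
deviations (xᵢ − x̄): -9.2333, -6.7333, 0.4667, 27.0667, -4.8333, -6.7333
Σ(xᵢ − x̄)² = 932.1133 ⇒ m₂ = 932.1133/6 = 155.35222
Σ(xᵢ − x̄)³ = 18318.6184 ⇒ m₃ = 18318.6184/6 = 3053.10307
m₂^(3/2) = 155.35222^(1.5) = 1936.31587
g₁ = m₃ / m₂^(3/2) = 3053.10307 / 1936.31587 ≈ 1.5768

1.5768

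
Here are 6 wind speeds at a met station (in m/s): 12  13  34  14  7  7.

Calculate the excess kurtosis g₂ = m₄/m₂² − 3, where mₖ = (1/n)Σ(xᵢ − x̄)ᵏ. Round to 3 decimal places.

x̄ = 14.5000
Σ(xᵢ − x̄)² = 501.5000 ⇒ m₂ = 83.58333
Σ(xᵢ − x̄)⁴ = 150962.3750 ⇒ m₄ = 25160.39583
m₂² = 6986.17361
g₂ = m₄/m₂² − 3 = 3.60146 − 3 ≈ 0.601

0.601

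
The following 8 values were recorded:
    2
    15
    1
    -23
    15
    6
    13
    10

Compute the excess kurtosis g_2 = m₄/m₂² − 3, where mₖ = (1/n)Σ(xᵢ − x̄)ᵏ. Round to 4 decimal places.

x̄ = 4.8750
Σ(xᵢ − x̄)² = 1098.8750 ⇒ m₂ = 137.35938
Σ(xᵢ − x̄)⁴ = 630115.5254 ⇒ m₄ = 78764.44067
m₂² = 18867.59790
g_2 = m₄/m₂² − 3 = 4.17459 − 3 ≈ 1.1746

1.1746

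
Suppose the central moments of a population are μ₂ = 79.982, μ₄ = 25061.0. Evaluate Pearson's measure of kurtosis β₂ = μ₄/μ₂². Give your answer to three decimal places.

μ₂² = 79.982² = 6397.12032
μ₄/μ₂² = 25061.0 / 6397.12032 = 3.91754
β₂ ≈ 3.918

3.918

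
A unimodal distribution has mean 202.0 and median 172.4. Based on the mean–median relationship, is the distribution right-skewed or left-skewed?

mean − median = 202.0 − 172.4 = 29.6
mean > median ⇒ the longer tail is on the right ⇒ right-skewed (positively skewed).

right-skewed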